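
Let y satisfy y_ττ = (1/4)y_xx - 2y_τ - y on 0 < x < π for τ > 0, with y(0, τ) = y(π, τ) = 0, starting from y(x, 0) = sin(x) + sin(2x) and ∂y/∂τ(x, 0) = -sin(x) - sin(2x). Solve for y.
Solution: Substitute y = exp(-τ)u, i.e. u = exp(τ)y.
By the product rule, y_τ = exp(-τ)(u_τ - u), y_ττ = exp(-τ)(u_ττ - 2u_τ + u), y_xx = exp(-τ)u_xx.
Substituting into the PDE and dividing by exp(-τ): u_ττ - 2u_τ + u = (1/4)u_xx - 2(u_τ - u) - u.
The lower-order terms cancel, leaving the standard wave equation u_ττ = (1/4)u_xx.
Initial data for u: u(x,0) = y(x,0) = sin(x) + sin(2x); u_τ(x,0) = y_τ(x,0) + y(x,0) = 0. The boundary conditions carry over: u(0,τ) = u(π,τ) = 0.
Solve for u:
  Using separation of variables u = X(x)T(τ):
  Eigenfunctions: sin(nx), n = 1, 2, 3, ...
  General solution: u(x, τ) = Σ [A_n cos(n τ/2) + B_n sin(n τ/2)] sin(nx)
  From u(x,0) = sin(x) + sin(2x): A_1=1, A_2=1. From u_τ(x,0) = 0: all B_n = 0.
Hence u(x,τ) = sin(x)cos(τ/2) + sin(2x)cos(τ).
Transform back: y(x,τ) = exp(-τ)u(x,τ).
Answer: y(x, τ) = exp(-τ)sin(x)cos(τ/2) + exp(-τ)sin(2x)cos(τ)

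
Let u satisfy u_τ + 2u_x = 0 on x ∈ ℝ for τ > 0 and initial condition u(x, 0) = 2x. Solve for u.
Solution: By method of characteristics (waves move right with speed 2):
Along characteristics x - 2τ = const, u is constant, so u(x,τ) = f(x - 2τ) with f = u(·, 0).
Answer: u(x, τ) = 2x - 4τ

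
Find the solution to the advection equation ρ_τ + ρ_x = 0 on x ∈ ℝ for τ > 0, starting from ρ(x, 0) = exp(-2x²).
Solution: By method of characteristics (waves move right with speed 1):
Along characteristics x - τ = const, ρ is constant, so ρ(x,τ) = f(x - τ) with f = ρ(·, 0).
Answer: ρ(x, τ) = exp(-2(x - τ)²)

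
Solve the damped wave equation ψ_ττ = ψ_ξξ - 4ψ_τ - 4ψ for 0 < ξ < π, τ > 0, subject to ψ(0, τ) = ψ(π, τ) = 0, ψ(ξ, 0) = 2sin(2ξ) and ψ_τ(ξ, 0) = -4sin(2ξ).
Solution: Substitute ψ = exp(-2τ)u, i.e. u = exp(2τ)ψ.
By the product rule, ψ_τ = exp(-2τ)(u_τ - 2u), ψ_ττ = exp(-2τ)(u_ττ - 4u_τ + 4u), ψ_ξξ = exp(-2τ)u_ξξ.
Substituting into the PDE and dividing by exp(-2τ): u_ττ - 4u_τ + 4u = u_ξξ - 4(u_τ - 2u) - 4u.
The lower-order terms cancel, leaving the standard wave equation u_ττ = u_ξξ.
Initial data for u: u(ξ,0) = ψ(ξ,0) = 2sin(2ξ); u_τ(ξ,0) = ψ_τ(ξ,0) + 2ψ(ξ,0) = 0. The boundary conditions carry over: u(0,τ) = u(π,τ) = 0.
Solve for u:
  Using separation of variables u = X(ξ)T(τ):
  Eigenfunctions: sin(nξ), n = 1, 2, 3, ...
  General solution: u(ξ, τ) = Σ [A_n cos(n τ) + B_n sin(n τ)] sin(nξ)
  From u(ξ,0) = 2sin(2ξ): A_2=2. From u_τ(ξ,0) = 0: all B_n = 0.
Hence u(ξ,τ) = 2sin(2ξ)cos(2τ).
Transform back: ψ(ξ,τ) = exp(-2τ)u(ξ,τ).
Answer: ψ(ξ, τ) = 2exp(-2τ)sin(2ξ)cos(2τ)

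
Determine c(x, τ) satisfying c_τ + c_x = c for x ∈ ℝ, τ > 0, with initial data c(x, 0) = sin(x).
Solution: Substitute c = exp(τ)u, i.e. u = exp(-τ)c.
By the product rule, c_τ = exp(τ)(u_τ + u), c_x = exp(τ)u_x.
Substituting into the PDE and dividing by exp(τ): u_τ + u + u_x = u.
The lower-order terms cancel, leaving the standard advection equation u_τ + u_x = 0.
Initial data for u: u(x,0) = c(x,0) = sin(x).
Solve for u:
  By method of characteristics (waves move right with speed 1):
  Along characteristics x - τ = const, u is constant, so u(x,τ) = f(x - τ) with f = u(·, 0).
Hence u(x,τ) = sin(x - τ).
Transform back: c(x,τ) = exp(τ)u(x,τ).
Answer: c(x, τ) = exp(τ)sin(x - τ)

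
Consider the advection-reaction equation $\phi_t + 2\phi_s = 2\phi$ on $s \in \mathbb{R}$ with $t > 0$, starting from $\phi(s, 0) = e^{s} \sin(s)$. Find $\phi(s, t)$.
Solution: Substitute $\phi = e^{s}u$, i.e. $u = e^{-s}\phi$.
By the product rule, $\phi_s = e^{s}(u_s + u)$, $\phi_t = e^{s}u_t$.
Substituting into the PDE and dividing by $e^{s}$: $u_t + 2(u_s + u) = 2u$.
The lower-order terms cancel, leaving the standard advection equation $u_t + 2u_s = 0$.
Initial data for $u$: $u(s,0) = e^{-s}\phi(s,0) = \sin(s)$.
Solve for $u$:
  By method of characteristics (waves move right with speed 2):
  Along characteristics $s - 2t =$ const, $u$ is constant, so $u(s,t) = f(s - 2t)$ with $f = u( \cdot , 0)$.
Hence $u(s,t) = \sin(s - 2 t)$.
Transform back: $\phi(s,t) = e^{s}u(s,t)$.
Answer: $\phi(s, t) = e^{s} \sin(s - 2 t)$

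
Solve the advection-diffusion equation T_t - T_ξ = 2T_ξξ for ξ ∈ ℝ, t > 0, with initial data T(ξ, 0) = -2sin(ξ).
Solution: Change to a moving frame: let η = ξ + t, σ = t and write T(ξ,t) = u(η,σ).
By the chain rule T_t = u_σ + u_η, T_ξ = u_η, T_ξξ = u_ηη.
Then T_t - T_ξ = u_σ: the advection term cancels and the PDE becomes the heat equation u_σ = 2u_ηη on η ∈ ℝ.
Initial data: u(η,0) = T(η,0) = -2sin(η).
On η ∈ ℝ each mode satisfies (sin(nη))″ = -n² sin(nη), so exp(-2n²σ) sin(nη) solves the heat equation; by superposition u(η,σ) = Σ c_n exp(-2n²σ) sin(nη).
Reading off the coefficients: c_1=-2, so u(η,σ) = -2exp(-2σ)sin(η).
Substituting back η = ξ + t, σ = t: T(ξ,t) = u(ξ + t, t).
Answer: T(ξ, t) = -2exp(-2t)sin(t + ξ)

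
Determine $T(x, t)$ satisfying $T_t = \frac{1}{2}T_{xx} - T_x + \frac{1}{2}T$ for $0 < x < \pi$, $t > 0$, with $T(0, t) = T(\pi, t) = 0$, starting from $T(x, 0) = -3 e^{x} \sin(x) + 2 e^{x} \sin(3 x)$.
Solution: Substitute $T = e^{x}u$.
Then $T_x = e^{x}(u_x + u)$, $T_{xx} = e^{x}(u_{xx} + 2u_x + u)$, $T_t = e^{x}u_t$; substituting and dividing by $e^{x}$, the lower-order terms cancel: $u_t = \frac{1}{2}u_{xx}$ (standard heat equation).
Data for $u$: $u(x,0) = e^{-x}T(x,0) = -3 \sin(x) + 2 \sin(3 x)$. The boundary conditions carry over: $u(0,t) = u(\pi,t) = 0$.
Separating variables: $u = \sum c_n e^{-n^2t/2} \sin(nx)$. From $u(x,0) = -3 \sin(x) + 2 \sin(3 x)$: $c_1=-3, c_3=2$.
So $u(x,t) = -3 e^{-t/2} \sin(x) + 2 e^{-9 t/2} \sin(3 x)$, and $T(x,t) = e^{x}u(x,t)$.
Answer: $T(x, t) = -3 e^{-t/2} e^{x} \sin(x) + 2 e^{-9 t/2} e^{x} \sin(3 x)$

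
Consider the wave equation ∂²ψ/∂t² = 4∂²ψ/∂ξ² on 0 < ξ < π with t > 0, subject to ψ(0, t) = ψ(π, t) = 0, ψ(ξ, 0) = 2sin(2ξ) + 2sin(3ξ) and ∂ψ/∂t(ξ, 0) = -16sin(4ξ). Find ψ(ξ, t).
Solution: Using separation of variables ψ = X(ξ)T(t):
Eigenfunctions: sin(nξ), n = 1, 2, 3, ...
General solution: ψ(ξ, t) = Σ [A_n cos(2n t) + B_n sin(2n t)] sin(nξ)
From ψ(ξ,0) = 2sin(2ξ) + 2sin(3ξ): A_2=2, A_3=2. From ψ_t(ξ,0) = -16sin(4ξ), using ψ_t(ξ,0) = Σ ω_n B_n sin(nξ) with ω_n = 2n: B_4 = (-16)/8 = -2.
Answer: ψ(ξ, t) = -2sin(8t)sin(4ξ) + 2sin(2ξ)cos(4t) + 2sin(3ξ)cos(6t)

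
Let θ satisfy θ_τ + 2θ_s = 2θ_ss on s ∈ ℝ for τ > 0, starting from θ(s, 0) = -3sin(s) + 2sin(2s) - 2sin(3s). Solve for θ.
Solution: Change to a moving frame: let η = s - 2τ, σ = τ and write θ(s,τ) = u(η,σ).
By the chain rule θ_τ = u_σ - 2u_η, θ_s = u_η, θ_ss = u_ηη.
Then θ_τ + 2θ_s = u_σ: the advection term cancels and the PDE becomes the heat equation u_σ = 2u_ηη on η ∈ ℝ.
Initial data: u(η,0) = θ(η,0) = -3sin(η) + 2sin(2η) - 2sin(3η).
On η ∈ ℝ each mode satisfies (sin(nη))″ = -n² sin(nη), so exp(-2n²σ) sin(nη) solves the heat equation; by superposition u(η,σ) = Σ c_n exp(-2n²σ) sin(nη).
Reading off the coefficients: c_1=-3, c_2=2, c_3=-2, so u(η,σ) = -3exp(-2σ)sin(η) + 2exp(-8σ)sin(2η) - 2exp(-18σ)sin(3η).
Substituting back η = s - 2τ, σ = τ: θ(s,τ) = u(s - 2τ, τ).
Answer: θ(s, τ) = -3exp(-2τ)sin(s - 2τ) + 2exp(-8τ)sin(2s - 4τ) - 2exp(-18τ)sin(3s - 6τ)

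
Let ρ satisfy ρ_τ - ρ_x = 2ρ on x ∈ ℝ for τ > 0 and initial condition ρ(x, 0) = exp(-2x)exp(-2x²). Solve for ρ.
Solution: Substitute ρ = exp(-2x)u, i.e. u = exp(2x)ρ.
By the product rule, ρ_x = exp(-2x)(u_x - 2u), ρ_τ = exp(-2x)u_τ.
Substituting into the PDE and dividing by exp(-2x): u_τ - (u_x - 2u) = 2u.
The lower-order terms cancel, leaving the standard advection equation u_τ - u_x = 0.
Initial data for u: u(x,0) = exp(2x)ρ(x,0) = exp(-2x²).
Solve for u:
  By method of characteristics (waves move left with speed 1):
  Along characteristics x + τ = const, u is constant, so u(x,τ) = f(x + τ) with f = u(·, 0).
Hence u(x,τ) = exp(-2(x + τ)²).
Transform back: ρ(x,τ) = exp(-2x)u(x,τ).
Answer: ρ(x, τ) = exp(-2x)exp(-2(x + τ)²)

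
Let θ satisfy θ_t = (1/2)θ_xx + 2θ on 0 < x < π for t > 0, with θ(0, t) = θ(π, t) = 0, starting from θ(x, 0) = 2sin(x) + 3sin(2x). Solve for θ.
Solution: Substitute θ = exp(2t)u.
Then θ_t = exp(2t)(u_t + 2u), θ_xx = exp(2t)u_xx; substituting and dividing by exp(2t), the lower-order terms cancel: u_t = (1/2)u_xx (standard heat equation).
Data for u: u(x,0) = θ(x,0) = 2sin(x) + 3sin(2x). The boundary conditions carry over: u(0,t) = u(π,t) = 0.
Separating variables: u = Σ c_n exp(-n²t/2) sin(nx). From u(x,0) = 2sin(x) + 3sin(2x): c_1=2, c_2=3.
So u(x,t) = 3exp(-2t)sin(2x) + 2exp(-t/2)sin(x), and θ(x,t) = exp(2t)u(x,t).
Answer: θ(x, t) = 2exp(3t/2)sin(x) + 3sin(2x)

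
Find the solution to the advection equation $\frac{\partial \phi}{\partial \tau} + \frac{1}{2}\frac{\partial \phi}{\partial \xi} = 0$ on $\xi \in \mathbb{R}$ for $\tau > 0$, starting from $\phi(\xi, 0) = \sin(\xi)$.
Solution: By characteristics ($d\xi/d\tau = 1/2$), $\phi(\xi,\tau) = f(\xi - \frac{1}{2}\tau)$ with $f = \phi( \cdot , 0)$.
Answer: $\phi(\xi, \tau) = - \sin(\tau/2 - \xi)$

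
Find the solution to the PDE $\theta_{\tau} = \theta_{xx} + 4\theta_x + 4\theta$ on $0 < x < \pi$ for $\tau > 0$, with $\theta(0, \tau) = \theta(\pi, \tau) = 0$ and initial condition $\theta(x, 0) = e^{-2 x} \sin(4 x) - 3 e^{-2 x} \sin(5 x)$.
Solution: Substitute $\theta = e^{-2x}u$.
Then $\theta_x = e^{-2x}(u_x - 2u)$, $\theta_{xx} = e^{-2x}(u_{xx} - 4u_x + 4u)$, $\theta_{\tau} = e^{-2x}u_{\tau}$; substituting and dividing by $e^{-2x}$, the lower-order terms cancel: $u_{\tau} = u_{xx}$ (standard heat equation).
Data for $u$: $u(x,0) = e^{2x}\theta(x,0) = \sin(4 x) - 3 \sin(5 x)$. The boundary conditions carry over: $u(0,\tau) = u(\pi,\tau) = 0$.
Separating variables: $u = \sum c_n e^{-n^2\tau} \sin(nx)$. From $u(x,0) = \sin(4 x) - 3 \sin(5 x)$: $c_4=1, c_5=-3$.
So $u(x,\tau) = e^{-16 \tau} \sin(4 x) - 3 e^{-25 \tau} \sin(5 x)$, and $\theta(x,\tau) = e^{-2x}u(x,\tau)$.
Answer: $\theta(x, \tau) = e^{-16 \tau} e^{-2 x} \sin(4 x) - 3 e^{-25 \tau} e^{-2 x} \sin(5 x)$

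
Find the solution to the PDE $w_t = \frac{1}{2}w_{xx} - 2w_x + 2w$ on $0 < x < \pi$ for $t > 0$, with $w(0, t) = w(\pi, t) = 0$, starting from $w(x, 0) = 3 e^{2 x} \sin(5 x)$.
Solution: Substitute $w = e^{2x}u$.
Then $w_x = e^{2x}(u_x + 2u)$, $w_{xx} = e^{2x}(u_{xx} + 4u_x + 4u)$, $w_t = e^{2x}u_t$; substituting and dividing by $e^{2x}$, the lower-order terms cancel: $u_t = \frac{1}{2}u_{xx}$ (standard heat equation).
Data for $u$: $u(x,0) = e^{-2x}w(x,0) = 3 \sin(5 x)$. The boundary conditions carry over: $u(0,t) = u(\pi,t) = 0$.
Separating variables: $u = \sum c_n e^{-n^2t/2} \sin(nx)$. From $u(x,0) = 3 \sin(5 x)$: $c_5=3$.
So $u(x,t) = 3 e^{-25 t/2} \sin(5 x)$, and $w(x,t) = e^{2x}u(x,t)$.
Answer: $w(x, t) = 3 e^{-25 t/2} e^{2 x} \sin(5 x)$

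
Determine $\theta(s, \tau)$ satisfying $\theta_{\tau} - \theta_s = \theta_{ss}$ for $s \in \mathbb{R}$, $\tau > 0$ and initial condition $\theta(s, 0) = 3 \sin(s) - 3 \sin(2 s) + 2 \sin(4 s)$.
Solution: Change to a moving frame: let $\eta = s + \tau$, $\sigma = \tau$ and write $\theta(s,\tau) = u(\eta,\sigma)$.
By the chain rule $\theta_{\tau} = u_{\sigma} + u_{\eta}$, $\theta_s = u_{\eta}$, $\theta_{ss} = u_{\eta\eta}$.
Then $\theta_{\tau} - \theta_s = u_{\sigma}$: the advection term cancels and the PDE becomes the heat equation $u_{\sigma} = u_{\eta\eta}$ on $\eta \in \mathbb{R}$.
Initial data: $u(\eta,0) = \theta(\eta,0) = 3 \sin(\eta) - 3 \sin(2 \eta) + 2 \sin(4 \eta)$.
On $\eta \in \mathbb{R}$ each mode satisfies $(\sin(n\eta))'' = -n^2 \sin(n\eta)$, so $e^{-n^2\sigma} \sin(n\eta)$ solves the heat equation; by superposition $u(\eta,\sigma) = \sum c_n e^{-n^2\sigma} \sin(n\eta)$.
Reading off the coefficients: $c_1=3, c_2=-3, c_4=2$, so $u(\eta,\sigma) = 3 e^{-\sigma} \sin(\eta) - 3 e^{-4 \sigma} \sin(2 \eta) + 2 e^{-16 \sigma} \sin(4 \eta)$.
Substituting back $\eta = s + \tau$, $\sigma = \tau$: $\theta(s,\tau) = u(s + \tau, \tau)$.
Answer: $\theta(s, \tau) = 3 e^{-\tau} \sin(\tau + s) - 3 e^{-4 \tau} \sin(2 \tau + 2 s) + 2 e^{-16 \tau} \sin(4 \tau + 4 s)$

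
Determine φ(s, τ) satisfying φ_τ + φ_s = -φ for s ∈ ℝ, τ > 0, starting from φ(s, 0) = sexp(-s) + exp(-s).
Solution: Substitute φ = exp(-s)u.
Then φ_s = exp(-s)(u_s - u), φ_τ = exp(-s)u_τ; substituting and dividing by exp(-s), the lower-order terms cancel: u_τ + u_s = 0 (standard advection equation).
Data for u: u(s,0) = exp(s)φ(s,0) = s + 1.
By characteristics (ds/dτ = 1), u(s,τ) = f(s - τ) with f = u(·, 0).
So u(s,τ) = s - τ + 1, and φ(s,τ) = exp(-s)u(s,τ).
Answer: φ(s, τ) = sexp(-s) - τexp(-s) + exp(-s)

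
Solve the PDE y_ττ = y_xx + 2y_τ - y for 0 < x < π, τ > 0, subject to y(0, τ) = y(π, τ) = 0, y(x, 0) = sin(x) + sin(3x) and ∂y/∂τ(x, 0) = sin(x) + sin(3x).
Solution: Substitute y = exp(τ)u.
Then y_τ = exp(τ)(u_τ + u), y_ττ = exp(τ)(u_ττ + 2u_τ + u), y_xx = exp(τ)u_xx; substituting and dividing by exp(τ), the lower-order terms cancel: u_ττ = u_xx (standard wave equation).
Data for u: u(x,0) = y(x,0) = sin(x) + sin(3x); u_τ(x,0) = y_τ(x,0) - y(x,0) = 0. The boundary conditions carry over: u(0,τ) = u(π,τ) = 0.
Separating variables: u = Σ [A_n cos(ω_n τ) + B_n sin(ω_n τ)] sin(nx), ω_n = n. From ICs: A_1=1, A_3=1.
So u(x,τ) = sin(x)cos(τ) + sin(3x)cos(3τ), and y(x,τ) = exp(τ)u(x,τ).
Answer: y(x, τ) = exp(τ)sin(x)cos(τ) + exp(τ)sin(3x)cos(3τ)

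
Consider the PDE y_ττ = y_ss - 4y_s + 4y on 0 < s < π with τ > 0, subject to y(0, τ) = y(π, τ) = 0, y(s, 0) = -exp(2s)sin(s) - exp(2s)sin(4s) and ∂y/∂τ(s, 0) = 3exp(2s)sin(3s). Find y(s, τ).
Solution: Substitute y = exp(2s)u.
Then y_s = exp(2s)(u_s + 2u), y_ss = exp(2s)(u_ss + 4u_s + 4u), y_ττ = exp(2s)u_ττ; substituting and dividing by exp(2s), the lower-order terms cancel: u_ττ = u_ss (standard wave equation).
Data for u: u(s,0) = exp(-2s)y(s,0) = -sin(s) - sin(4s); u_τ(s,0) = exp(-2s)y_τ(s,0) = 3sin(3s). The boundary conditions carry over: u(0,τ) = u(π,τ) = 0.
Separating variables: u = Σ [A_n cos(ω_n τ) + B_n sin(ω_n τ)] sin(ns), ω_n = n. From ICs (B_n = velocity coefficient / ω_n): A_1=-1, A_4=-1, B_3=1.
So u(s,τ) = -sin(s)cos(τ) + sin(3s)sin(3τ) - sin(4s)cos(4τ), and y(s,τ) = exp(2s)u(s,τ).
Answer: y(s, τ) = -exp(2s)sin(s)cos(τ) + exp(2s)sin(3s)sin(3τ) - exp(2s)sin(4s)cos(4τ)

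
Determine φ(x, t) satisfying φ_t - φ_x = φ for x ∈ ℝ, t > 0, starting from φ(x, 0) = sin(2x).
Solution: Substitute φ = exp(t)u.
Then φ_t = exp(t)(u_t + u), φ_x = exp(t)u_x; substituting and dividing by exp(t), the lower-order terms cancel: u_t - u_x = 0 (standard advection equation).
Data for u: u(x,0) = φ(x,0) = sin(2x).
By characteristics (dx/dt = -1), u(x,t) = f(x + t) with f = u(·, 0).
So u(x,t) = sin(2t + 2x), and φ(x,t) = exp(t)u(x,t).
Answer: φ(x, t) = exp(t)sin(2t + 2x)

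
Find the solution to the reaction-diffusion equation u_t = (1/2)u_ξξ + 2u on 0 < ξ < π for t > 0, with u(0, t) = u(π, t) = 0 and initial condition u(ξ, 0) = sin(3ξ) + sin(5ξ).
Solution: Substitute u = exp(2t)w.
Then u_t = exp(2t)(w_t + 2w), u_ξξ = exp(2t)w_ξξ; substituting and dividing by exp(2t), the lower-order terms cancel: w_t = (1/2)w_ξξ (standard heat equation).
Data for w: w(ξ,0) = u(ξ,0) = sin(3ξ) + sin(5ξ). The boundary conditions carry over: w(0,t) = w(π,t) = 0.
Separating variables: w = Σ c_n exp(-n²t/2) sin(nξ). From w(ξ,0) = sin(3ξ) + sin(5ξ): c_3=1, c_5=1.
So w(ξ,t) = exp(-9t/2)sin(3ξ) + exp(-25t/2)sin(5ξ), and u(ξ,t) = exp(2t)w(ξ,t).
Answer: u(ξ, t) = exp(-5t/2)sin(3ξ) + exp(-21t/2)sin(5ξ)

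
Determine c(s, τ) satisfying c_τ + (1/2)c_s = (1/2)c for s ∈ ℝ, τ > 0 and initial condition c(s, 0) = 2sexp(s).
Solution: Substitute c = exp(s)u, i.e. u = exp(-s)c.
By the product rule, c_s = exp(s)(u_s + u), c_τ = exp(s)u_τ.
Substituting into the PDE and dividing by exp(s): u_τ + (1/2)(u_s + u) = (1/2)u.
The lower-order terms cancel, leaving the standard advection equation u_τ + (1/2)u_s = 0.
Initial data for u: u(s,0) = exp(-s)c(s,0) = 2s.
Solve for u:
  By method of characteristics (waves move right with speed 1/2):
  Along characteristics s - (1/2)τ = const, u is constant, so u(s,τ) = f(s - (1/2)τ) with f = u(·, 0).
Hence u(s,τ) = 2s - τ.
Transform back: c(s,τ) = exp(s)u(s,τ).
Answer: c(s, τ) = 2sexp(s) - τexp(s)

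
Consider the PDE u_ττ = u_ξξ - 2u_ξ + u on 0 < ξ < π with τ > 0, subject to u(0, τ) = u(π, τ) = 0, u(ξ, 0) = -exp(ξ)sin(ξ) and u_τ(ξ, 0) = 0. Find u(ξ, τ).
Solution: Substitute u = exp(ξ)w.
Then u_ξ = exp(ξ)(w_ξ + w), u_ξξ = exp(ξ)(w_ξξ + 2w_ξ + w), u_ττ = exp(ξ)w_ττ; substituting and dividing by exp(ξ), the lower-order terms cancel: w_ττ = w_ξξ (standard wave equation).
Data for w: w(ξ,0) = exp(-ξ)u(ξ,0) = -sin(ξ); w_τ(ξ,0) = exp(-ξ)u_τ(ξ,0) = 0. The boundary conditions carry over: w(0,τ) = w(π,τ) = 0.
Separating variables: w = Σ [A_n cos(ω_n τ) + B_n sin(ω_n τ)] sin(nξ), ω_n = n. From ICs: A_1=-1.
So w(ξ,τ) = -sin(ξ)cos(τ), and u(ξ,τ) = exp(ξ)w(ξ,τ).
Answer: u(ξ, τ) = -exp(ξ)sin(ξ)cos(τ)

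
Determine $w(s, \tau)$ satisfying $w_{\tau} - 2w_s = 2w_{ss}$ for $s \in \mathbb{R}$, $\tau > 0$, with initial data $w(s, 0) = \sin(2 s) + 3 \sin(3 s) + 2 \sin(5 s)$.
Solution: Change to a moving frame: let $\eta = s + 2\tau$, $\sigma = \tau$ and write $w(s,\tau) = u(\eta,\sigma)$.
By the chain rule $w_{\tau} = u_{\sigma} + 2u_{\eta}$, $w_s = u_{\eta}$, $w_{ss} = u_{\eta\eta}$.
Then $w_{\tau} - 2w_s = u_{\sigma}$: the advection term cancels and the PDE becomes the heat equation $u_{\sigma} = 2u_{\eta\eta}$ on $\eta \in \mathbb{R}$.
Initial data: $u(\eta,0) = w(\eta,0) = \sin(2 \eta) + 3 \sin(3 \eta) + 2 \sin(5 \eta)$.
On $\eta \in \mathbb{R}$ each mode satisfies $(\sin(n\eta))'' = -n^2 \sin(n\eta)$, so $e^{-2n^2\sigma} \sin(n\eta)$ solves the heat equation; by superposition $u(\eta,\sigma) = \sum c_n e^{-2n^2\sigma} \sin(n\eta)$.
Reading off the coefficients: $c_2=1, c_3=3, c_5=2$, so $u(\eta,\sigma) = e^{-8 \sigma} \sin(2 \eta) + 3 e^{-18 \sigma} \sin(3 \eta) + 2 e^{-50 \sigma} \sin(5 \eta)$.
Substituting back $\eta = s + 2\tau$, $\sigma = \tau$: $w(s,\tau) = u(s + 2\tau, \tau)$.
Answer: $w(s, \tau) = e^{-8 \tau} \sin(4 \tau + 2 s) + 3 e^{-18 \tau} \sin(6 \tau + 3 s) + 2 e^{-50 \tau} \sin(10 \tau + 5 s)$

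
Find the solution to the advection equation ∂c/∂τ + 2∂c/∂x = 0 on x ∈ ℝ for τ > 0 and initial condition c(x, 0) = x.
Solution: By characteristics (dx/dτ = 2), c(x,τ) = f(x - 2τ) with f = c(·, 0).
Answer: c(x, τ) = x - 2τ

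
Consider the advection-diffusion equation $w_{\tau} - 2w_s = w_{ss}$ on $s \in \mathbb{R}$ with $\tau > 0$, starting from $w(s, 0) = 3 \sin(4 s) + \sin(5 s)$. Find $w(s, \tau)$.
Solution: Moving frame: $\eta = s + 2\tau$, $\sigma = \tau$, $w = u(\eta,\sigma)$, so $w_{\tau} = u_{\sigma} + 2u_{\eta}$ and $w_{ss} = u_{\eta\eta}$.
Hence $w_{\tau} - 2w_s = u_{\sigma}$ and the PDE becomes the heat equation $u_{\sigma} = u_{\eta\eta}$ on $\eta \in \mathbb{R}$.
Initial data: $u(\eta,0) = w(\eta,0) = 3 \sin(4 \eta) + \sin(5 \eta)$. Each mode $\sin(n\eta)$ decays as $e^{-n^2\sigma}$ on $\mathbb{R}$, so $u(\eta,\sigma) = \sum c_n e^{-n^2\sigma} \sin(n\eta)$ with $c_4=3, c_5=1$: $u(\eta,\sigma) = 3 e^{-16 \sigma} \sin(4 \eta) + e^{-25 \sigma} \sin(5 \eta)$.
Substituting back: $w(s,\tau) = u(s + 2\tau, \tau)$.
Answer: $w(s, \tau) = 3 e^{-16 \tau} \sin(8 \tau + 4 s) + e^{-25 \tau} \sin(10 \tau + 5 s)$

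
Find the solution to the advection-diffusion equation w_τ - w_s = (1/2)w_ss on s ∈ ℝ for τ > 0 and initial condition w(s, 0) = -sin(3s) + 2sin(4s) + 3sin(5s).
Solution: Change to a moving frame: let η = s + τ, σ = τ and write w(s,τ) = u(η,σ).
By the chain rule w_τ = u_σ + u_η, w_s = u_η, w_ss = u_ηη.
Then w_τ - w_s = u_σ: the advection term cancels and the PDE becomes the heat equation u_σ = (1/2)u_ηη on η ∈ ℝ.
Initial data: u(η,0) = w(η,0) = -sin(3η) + 2sin(4η) + 3sin(5η).
On η ∈ ℝ each mode satisfies (sin(nη))″ = -n² sin(nη), so exp(-n²σ/2) sin(nη) solves the heat equation; by superposition u(η,σ) = Σ c_n exp(-n²σ/2) sin(nη).
Reading off the coefficients: c_3=-1, c_4=2, c_5=3, so u(η,σ) = 2exp(-8σ)sin(4η) - exp(-9σ/2)sin(3η) + 3exp(-25σ/2)sin(5η).
Substituting back η = s + τ, σ = τ: w(s,τ) = u(s + τ, τ).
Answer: w(s, τ) = 2exp(-8τ)sin(4s + 4τ) - exp(-9τ/2)sin(3s + 3τ) + 3exp(-25τ/2)sin(5s + 5τ)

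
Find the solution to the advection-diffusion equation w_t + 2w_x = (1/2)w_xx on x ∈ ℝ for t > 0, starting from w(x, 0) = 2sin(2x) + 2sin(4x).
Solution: Moving frame: η = x - 2t, σ = t, w = u(η,σ), so w_t = u_σ - 2u_η and w_xx = u_ηη.
Hence w_t + 2w_x = u_σ and the PDE becomes the heat equation u_σ = (1/2)u_ηη on η ∈ ℝ.
Initial data: u(η,0) = w(η,0) = 2sin(2η) + 2sin(4η). Each mode sin(nη) decays as exp(-n²σ/2) on ℝ, so u(η,σ) = Σ c_n exp(-n²σ/2) sin(nη) with c_2=2, c_4=2: u(η,σ) = 2exp(-2σ)sin(2η) + 2exp(-8σ)sin(4η).
Substituting back: w(x,t) = u(x - 2t, t).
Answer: w(x, t) = -2exp(-2t)sin(4t - 2x) - 2exp(-8t)sin(8t - 4x)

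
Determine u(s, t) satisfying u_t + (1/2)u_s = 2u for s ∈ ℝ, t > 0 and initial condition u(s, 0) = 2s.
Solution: Substitute u = exp(2t)w, i.e. w = exp(-2t)u.
By the product rule, u_t = exp(2t)(w_t + 2w), u_s = exp(2t)w_s.
Substituting into the PDE and dividing by exp(2t): w_t + 2w + (1/2)w_s = 2w.
The lower-order terms cancel, leaving the standard advection equation w_t + (1/2)w_s = 0.
Initial data for w: w(s,0) = u(s,0) = 2s.
Solve for w:
  By method of characteristics (waves move right with speed 1/2):
  Along characteristics s - (1/2)t = const, w is constant, so w(s,t) = f(s - (1/2)t) with f = w(·, 0).
Hence w(s,t) = 2s - t.
Transform back: u(s,t) = exp(2t)w(s,t).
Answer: u(s, t) = 2sexp(2t) - texp(2t)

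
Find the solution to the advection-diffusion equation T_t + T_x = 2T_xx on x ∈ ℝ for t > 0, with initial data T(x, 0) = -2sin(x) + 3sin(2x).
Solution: Moving frame: η = x - t, σ = t, T = u(η,σ), so T_t = u_σ - u_η and T_xx = u_ηη.
Hence T_t + T_x = u_σ and the PDE becomes the heat equation u_σ = 2u_ηη on η ∈ ℝ.
Initial data: u(η,0) = T(η,0) = -2sin(η) + 3sin(2η). Each mode sin(nη) decays as exp(-2n²σ) on ℝ, so u(η,σ) = Σ c_n exp(-2n²σ) sin(nη) with c_1=-2, c_2=3: u(η,σ) = -2exp(-2σ)sin(η) + 3exp(-8σ)sin(2η).
Substituting back: T(x,t) = u(x - t, t).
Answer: T(x, t) = 2exp(-2t)sin(t - x) - 3exp(-8t)sin(2t - 2x)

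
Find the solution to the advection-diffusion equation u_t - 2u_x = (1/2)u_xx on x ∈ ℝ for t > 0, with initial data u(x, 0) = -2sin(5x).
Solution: Moving frame: η = x + 2t, σ = t, u = w(η,σ), so u_t = w_σ + 2w_η and u_xx = w_ηη.
Hence u_t - 2u_x = w_σ and the PDE becomes the heat equation w_σ = (1/2)w_ηη on η ∈ ℝ.
Initial data: w(η,0) = u(η,0) = -2sin(5η). Each mode sin(nη) decays as exp(-n²σ/2) on ℝ, so w(η,σ) = Σ c_n exp(-n²σ/2) sin(nη) with c_5=-2: w(η,σ) = -2exp(-25σ/2)sin(5η).
Substituting back: u(x,t) = w(x + 2t, t).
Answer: u(x, t) = -2exp(-25t/2)sin(10t + 5x)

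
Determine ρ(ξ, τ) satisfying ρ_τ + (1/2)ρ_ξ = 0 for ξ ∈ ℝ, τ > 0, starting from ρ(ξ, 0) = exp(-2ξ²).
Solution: By method of characteristics (waves move right with speed 1/2):
Along characteristics ξ - (1/2)τ = const, ρ is constant, so ρ(ξ,τ) = f(ξ - (1/2)τ) with f = ρ(·, 0).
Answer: ρ(ξ, τ) = exp(-2(ξ - τ/2)²)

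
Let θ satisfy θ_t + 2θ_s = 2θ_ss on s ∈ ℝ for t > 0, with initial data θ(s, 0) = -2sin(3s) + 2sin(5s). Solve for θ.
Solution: Change to a moving frame: let η = s - 2t, σ = t and write θ(s,t) = u(η,σ).
By the chain rule θ_t = u_σ - 2u_η, θ_s = u_η, θ_ss = u_ηη.
Then θ_t + 2θ_s = u_σ: the advection term cancels and the PDE becomes the heat equation u_σ = 2u_ηη on η ∈ ℝ.
Initial data: u(η,0) = θ(η,0) = -2sin(3η) + 2sin(5η).
On η ∈ ℝ each mode satisfies (sin(nη))″ = -n² sin(nη), so exp(-2n²σ) sin(nη) solves the heat equation; by superposition u(η,σ) = Σ c_n exp(-2n²σ) sin(nη).
Reading off the coefficients: c_3=-2, c_5=2, so u(η,σ) = -2exp(-18σ)sin(3η) + 2exp(-50σ)sin(5η).
Substituting back η = s - 2t, σ = t: θ(s,t) = u(s - 2t, t).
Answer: θ(s, t) = -2exp(-18t)sin(3s - 6t) + 2exp(-50t)sin(5s - 10t)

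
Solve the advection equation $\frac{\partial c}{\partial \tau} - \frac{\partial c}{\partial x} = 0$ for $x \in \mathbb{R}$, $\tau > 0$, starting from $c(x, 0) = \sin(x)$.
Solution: By characteristics ($dx/d\tau = -1$), $c(x,\tau) = f(x + \tau)$ with $f = c( \cdot , 0)$.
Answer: $c(x, \tau) = \sin(\tau + x)$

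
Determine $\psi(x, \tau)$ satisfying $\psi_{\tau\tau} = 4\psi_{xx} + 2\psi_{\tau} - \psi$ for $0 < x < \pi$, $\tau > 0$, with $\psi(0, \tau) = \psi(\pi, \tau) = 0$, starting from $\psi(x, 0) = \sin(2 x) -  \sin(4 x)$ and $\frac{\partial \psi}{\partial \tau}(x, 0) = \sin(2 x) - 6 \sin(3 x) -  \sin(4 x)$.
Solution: Substitute $\psi = e^{\tau}u$, i.e. $u = e^{-\tau}\psi$.
By the product rule, $\psi_{\tau} = e^{\tau}(u_{\tau} + u)$, $\psi_{\tau\tau} = e^{\tau}(u_{\tau\tau} + 2u_{\tau} + u)$, $\psi_{xx} = e^{\tau}u_{xx}$.
Substituting into the PDE and dividing by $e^{\tau}$: $u_{\tau\tau} + 2u_{\tau} + u = 4u_{xx} + 2(u_{\tau} + u) - u$.
The lower-order terms cancel, leaving the standard wave equation $u_{\tau\tau} = 4u_{xx}$.
Initial data for $u$: $u(x,0) = \psi(x,0) = \sin(2 x) - \sin(4 x)$; $u_{\tau}(x,0) = \psi_{\tau}(x,0) - \psi(x,0) = -6 \sin(3 x)$. The boundary conditions carry over: $u(0,\tau) = u(\pi,\tau) = 0$.
Solve for $u$:
  Using separation of variables $u = X(x)T(\tau)$:
  Eigenfunctions: $\sin(nx)$, $n = 1, 2, 3, \ldots$
  General solution: $u(x, \tau) = \sum [A_n \cos(2n \tau) + B_n \sin(2n \tau)] \sin(nx)$
  From $u(x,0) = \sin(2 x) - \sin(4 x)$: $A_2=1, A_4=-1$. From $u_{\tau}(x,0) = -6 \sin(3 x)$, using $u_{\tau}(x,0) = \sum \omega_n B_n \sin(nx)$ with $\omega_n = 2n$: $B_3 = (-6)/6 = -1$.
Hence $u(x,\tau) = \sin(2 x) \cos(4 \tau) - \sin(3 x) \sin(6 \tau) - \sin(4 x) \cos(8 \tau)$.
Transform back: $\psi(x,\tau) = e^{\tau}u(x,\tau)$.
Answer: $\psi(x, \tau) = - e^{\tau} \sin(6 \tau) \sin(3 x) + e^{\tau} \sin(2 x) \cos(4 \tau) -  e^{\tau} \sin(4 x) \cos(8 \tau)$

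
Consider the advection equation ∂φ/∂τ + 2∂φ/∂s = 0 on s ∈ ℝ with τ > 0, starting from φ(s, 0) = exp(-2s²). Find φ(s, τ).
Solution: By characteristics (ds/dτ = 2), φ(s,τ) = f(s - 2τ) with f = φ(·, 0).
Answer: φ(s, τ) = exp(-2(s - 2τ)²)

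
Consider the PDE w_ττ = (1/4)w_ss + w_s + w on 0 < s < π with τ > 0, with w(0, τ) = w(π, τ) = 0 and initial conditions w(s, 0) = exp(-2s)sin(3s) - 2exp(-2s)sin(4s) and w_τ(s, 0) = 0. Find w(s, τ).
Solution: Substitute w = exp(-2s)u, i.e. u = exp(2s)w.
By the product rule, w_s = exp(-2s)(u_s - 2u), w_ss = exp(-2s)(u_ss - 4u_s + 4u), w_ττ = exp(-2s)u_ττ.
Substituting into the PDE and dividing by exp(-2s): u_ττ = (1/4)(u_ss - 4u_s + 4u) + (u_s - 2u) + u.
The lower-order terms cancel, leaving the standard wave equation u_ττ = (1/4)u_ss.
Initial data for u: u(s,0) = exp(2s)w(s,0) = sin(3s) - 2sin(4s); u_τ(s,0) = exp(2s)w_τ(s,0) = 0. The boundary conditions carry over: u(0,τ) = u(π,τ) = 0.
Solve for u:
  Using separation of variables u = X(s)T(τ):
  Eigenfunctions: sin(ns), n = 1, 2, 3, ...
  General solution: u(s, τ) = Σ [A_n cos(n τ/2) + B_n sin(n τ/2)] sin(ns)
  From u(s,0) = sin(3s) - 2sin(4s): A_3=1, A_4=-2. From u_τ(s,0) = 0: all B_n = 0.
Hence u(s,τ) = sin(3s)cos(3τ/2) - 2sin(4s)cos(2τ).
Transform back: w(s,τ) = exp(-2s)u(s,τ).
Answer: w(s, τ) = exp(-2s)sin(3s)cos(3τ/2) - 2exp(-2s)sin(4s)cos(2τ)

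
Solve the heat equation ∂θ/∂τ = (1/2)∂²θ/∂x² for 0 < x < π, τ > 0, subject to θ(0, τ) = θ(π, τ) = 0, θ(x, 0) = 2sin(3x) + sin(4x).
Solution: Separating variables: θ = Σ c_n exp(-n²τ/2) sin(nx). From θ(x,0) = 2sin(3x) + sin(4x): c_3=2, c_4=1.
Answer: θ(x, τ) = exp(-8τ)sin(4x) + 2exp(-9τ/2)sin(3x)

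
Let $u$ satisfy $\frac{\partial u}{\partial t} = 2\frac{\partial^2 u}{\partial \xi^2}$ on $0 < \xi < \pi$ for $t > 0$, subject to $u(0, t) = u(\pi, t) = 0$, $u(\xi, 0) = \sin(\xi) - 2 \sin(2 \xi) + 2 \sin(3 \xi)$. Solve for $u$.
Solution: Using separation of variables $u = X(\xi)T(t)$:
Eigenfunctions: $\sin(n\xi)$, $n = 1, 2, 3, \ldots$
General solution: $u(\xi, t) = \sum c_n \sin(n\xi) e^{-2n^2 t}$
Matching $u(\xi,0) = \sin(\xi) - 2 \sin(2 \xi) + 2 \sin(3 \xi)$ term by term: $c_1=1, c_2=-2, c_3=2$.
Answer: $u(\xi, t) = e^{-2 t} \sin(\xi) - 2 e^{-8 t} \sin(2 \xi) + 2 e^{-18 t} \sin(3 \xi)$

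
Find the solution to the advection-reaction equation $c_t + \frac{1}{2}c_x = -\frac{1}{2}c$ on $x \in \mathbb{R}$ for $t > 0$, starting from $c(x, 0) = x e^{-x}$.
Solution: Substitute $c = e^{-x}u$, i.e. $u = e^{x}c$.
By the product rule, $c_x = e^{-x}(u_x - u)$, $c_t = e^{-x}u_t$.
Substituting into the PDE and dividing by $e^{-x}$: $u_t + \frac{1}{2}(u_x - u) = -\frac{1}{2}u$.
The lower-order terms cancel, leaving the standard advection equation $u_t + \frac{1}{2}u_x = 0$.
Initial data for $u$: $u(x,0) = e^{x}c(x,0) = x$.
Solve for $u$:
  By method of characteristics (waves move right with speed 1/2):
  Along characteristics $x - \frac{1}{2}t =$ const, $u$ is constant, so $u(x,t) = f(x - \frac{1}{2}t)$ with $f = u( \cdot , 0)$.
Hence $u(x,t) = -\frac{1}{2} t + x$.
Transform back: $c(x,t) = e^{-x}u(x,t)$.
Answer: $c(x, t) = -\frac{1}{2} t e^{-x} + x e^{-x}$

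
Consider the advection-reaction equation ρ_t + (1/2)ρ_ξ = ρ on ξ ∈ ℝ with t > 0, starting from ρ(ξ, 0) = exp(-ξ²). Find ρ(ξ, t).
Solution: Substitute ρ = exp(t)u.
Then ρ_t = exp(t)(u_t + u), ρ_ξ = exp(t)u_ξ; substituting and dividing by exp(t), the lower-order terms cancel: u_t + (1/2)u_ξ = 0 (standard advection equation).
Data for u: u(ξ,0) = ρ(ξ,0) = exp(-ξ²).
By characteristics (dξ/dt = 1/2), u(ξ,t) = f(ξ - (1/2)t) with f = u(·, 0).
So u(ξ,t) = exp(-(-t/2 + ξ)²), and ρ(ξ,t) = exp(t)u(ξ,t).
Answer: ρ(ξ, t) = exp(t)exp(-(-t/2 + ξ)²)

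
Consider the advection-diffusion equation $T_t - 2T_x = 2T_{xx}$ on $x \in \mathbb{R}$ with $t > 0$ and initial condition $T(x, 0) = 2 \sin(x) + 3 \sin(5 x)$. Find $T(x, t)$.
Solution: Moving frame: $\eta = x + 2t$, $\sigma = t$, $T = u(\eta,\sigma)$, so $T_t = u_{\sigma} + 2u_{\eta}$ and $T_{xx} = u_{\eta\eta}$.
Hence $T_t - 2T_x = u_{\sigma}$ and the PDE becomes the heat equation $u_{\sigma} = 2u_{\eta\eta}$ on $\eta \in \mathbb{R}$.
Initial data: $u(\eta,0) = T(\eta,0) = 2 \sin(\eta) + 3 \sin(5 \eta)$. Each mode $\sin(n\eta)$ decays as $e^{-2n^2\sigma}$ on $\mathbb{R}$, so $u(\eta,\sigma) = \sum c_n e^{-2n^2\sigma} \sin(n\eta)$ with $c_1=2, c_5=3$: $u(\eta,\sigma) = 2 e^{-2 \sigma} \sin(\eta) + 3 e^{-50 \sigma} \sin(5 \eta)$.
Substituting back: $T(x,t) = u(x + 2t, t)$.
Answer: $T(x, t) = 2 e^{-2 t} \sin(2 t + x) + 3 e^{-50 t} \sin(10 t + 5 x)$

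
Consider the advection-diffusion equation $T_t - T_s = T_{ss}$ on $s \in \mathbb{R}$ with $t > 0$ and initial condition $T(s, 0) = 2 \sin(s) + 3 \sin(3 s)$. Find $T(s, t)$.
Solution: Moving frame: $\eta = s + t$, $\sigma = t$, $T = u(\eta,\sigma)$, so $T_t = u_{\sigma} + u_{\eta}$ and $T_{ss} = u_{\eta\eta}$.
Hence $T_t - T_s = u_{\sigma}$ and the PDE becomes the heat equation $u_{\sigma} = u_{\eta\eta}$ on $\eta \in \mathbb{R}$.
Initial data: $u(\eta,0) = T(\eta,0) = 2 \sin(\eta) + 3 \sin(3 \eta)$. Each mode $\sin(n\eta)$ decays as $e^{-n^2\sigma}$ on $\mathbb{R}$, so $u(\eta,\sigma) = \sum c_n e^{-n^2\sigma} \sin(n\eta)$ with $c_1=2, c_3=3$: $u(\eta,\sigma) = 2 e^{-\sigma} \sin(\eta) + 3 e^{-9 \sigma} \sin(3 \eta)$.
Substituting back: $T(s,t) = u(s + t, t)$.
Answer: $T(s, t) = 2 e^{-t} \sin(s + t) + 3 e^{-9 t} \sin(3 s + 3 t)$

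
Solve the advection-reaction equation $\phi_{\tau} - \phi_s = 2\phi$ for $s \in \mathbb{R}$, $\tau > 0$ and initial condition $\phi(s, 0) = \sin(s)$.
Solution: Substitute $\phi = e^{2\tau}u$.
Then $\phi_{\tau} = e^{2\tau}(u_{\tau} + 2u)$, $\phi_s = e^{2\tau}u_s$; substituting and dividing by $e^{2\tau}$, the lower-order terms cancel: $u_{\tau} - u_s = 0$ (standard advection equation).
Data for $u$: $u(s,0) = \phi(s,0) = \sin(s)$.
By characteristics ($ds/d\tau = -1$), $u(s,\tau) = f(s + \tau)$ with $f = u( \cdot , 0)$.
So $u(s,\tau) = \sin(s + \tau)$, and $\phi(s,\tau) = e^{2\tau}u(s,\tau)$.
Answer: $\phi(s, \tau) = e^{2 \tau} \sin(\tau + s)$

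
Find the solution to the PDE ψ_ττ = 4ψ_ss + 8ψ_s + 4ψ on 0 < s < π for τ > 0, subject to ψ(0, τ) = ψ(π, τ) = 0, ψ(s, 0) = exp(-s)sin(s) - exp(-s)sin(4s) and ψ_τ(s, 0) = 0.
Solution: Substitute ψ = exp(-s)u.
Then ψ_s = exp(-s)(u_s - u), ψ_ss = exp(-s)(u_ss - 2u_s + u), ψ_ττ = exp(-s)u_ττ; substituting and dividing by exp(-s), the lower-order terms cancel: u_ττ = 4u_ss (standard wave equation).
Data for u: u(s,0) = exp(s)ψ(s,0) = sin(s) - sin(4s); u_τ(s,0) = exp(s)ψ_τ(s,0) = 0. The boundary conditions carry over: u(0,τ) = u(π,τ) = 0.
Separating variables: u = Σ [A_n cos(ω_n τ) + B_n sin(ω_n τ)] sin(ns), ω_n = 2n. From ICs: A_1=1, A_4=-1.
So u(s,τ) = sin(s)cos(2τ) - sin(4s)cos(8τ), and ψ(s,τ) = exp(-s)u(s,τ).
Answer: ψ(s, τ) = exp(-s)sin(s)cos(2τ) - exp(-s)sin(4s)cos(8τ)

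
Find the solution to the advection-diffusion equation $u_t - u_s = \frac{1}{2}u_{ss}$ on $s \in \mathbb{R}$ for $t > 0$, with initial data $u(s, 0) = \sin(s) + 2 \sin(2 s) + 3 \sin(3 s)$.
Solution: Moving frame: $\eta = s + t$, $\sigma = t$, $u = w(\eta,\sigma)$, so $u_t = w_{\sigma} + w_{\eta}$ and $u_{ss} = w_{\eta\eta}$.
Hence $u_t - u_s = w_{\sigma}$ and the PDE becomes the heat equation $w_{\sigma} = \frac{1}{2}w_{\eta\eta}$ on $\eta \in \mathbb{R}$.
Initial data: $w(\eta,0) = u(\eta,0) = \sin(\eta) + 2 \sin(2 \eta) + 3 \sin(3 \eta)$. Each mode $\sin(n\eta)$ decays as $e^{-n^2\sigma/2}$ on $\mathbb{R}$, so $w(\eta,\sigma) = \sum c_n e^{-n^2\sigma/2} \sin(n\eta)$ with $c_1=1, c_2=2, c_3=3$: $w(\eta,\sigma) = 2 e^{-2 \sigma} \sin(2 \eta) + e^{-\sigma/2} \sin(\eta) + 3 e^{-9 \sigma/2} \sin(3 \eta)$.
Substituting back: $u(s,t) = w(s + t, t)$.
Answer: $u(s, t) = 2 e^{-2 t} \sin(2 s + 2 t) + e^{-t/2} \sin(s + t) + 3 e^{-9 t/2} \sin(3 s + 3 t)$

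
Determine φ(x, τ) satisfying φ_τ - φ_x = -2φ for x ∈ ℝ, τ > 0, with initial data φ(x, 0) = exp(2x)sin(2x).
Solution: Substitute φ = exp(2x)u.
Then φ_x = exp(2x)(u_x + 2u), φ_τ = exp(2x)u_τ; substituting and dividing by exp(2x), the lower-order terms cancel: u_τ - u_x = 0 (standard advection equation).
Data for u: u(x,0) = exp(-2x)φ(x,0) = sin(2x).
By characteristics (dx/dτ = -1), u(x,τ) = f(x + τ) with f = u(·, 0).
So u(x,τ) = sin(2x + 2τ), and φ(x,τ) = exp(2x)u(x,τ).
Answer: φ(x, τ) = exp(2x)sin(2x + 2τ)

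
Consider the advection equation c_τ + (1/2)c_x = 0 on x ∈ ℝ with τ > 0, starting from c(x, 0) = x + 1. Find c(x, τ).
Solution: By method of characteristics (waves move right with speed 1/2):
Along characteristics x - (1/2)τ = const, c is constant, so c(x,τ) = f(x - (1/2)τ) with f = c(·, 0).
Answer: c(x, τ) = x - (1/2)τ + 1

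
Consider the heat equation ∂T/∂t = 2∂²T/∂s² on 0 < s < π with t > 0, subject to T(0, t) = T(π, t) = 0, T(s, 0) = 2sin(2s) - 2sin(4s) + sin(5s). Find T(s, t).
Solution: Using separation of variables T = X(s)G(t):
Eigenfunctions: sin(ns), n = 1, 2, 3, ...
General solution: T(s, t) = Σ c_n sin(ns) exp(-2n² t)
Matching T(s,0) = 2sin(2s) - 2sin(4s) + sin(5s) term by term: c_2=2, c_4=-2, c_5=1.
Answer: T(s, t) = 2exp(-8t)sin(2s) - 2exp(-32t)sin(4s) + exp(-50t)sin(5s)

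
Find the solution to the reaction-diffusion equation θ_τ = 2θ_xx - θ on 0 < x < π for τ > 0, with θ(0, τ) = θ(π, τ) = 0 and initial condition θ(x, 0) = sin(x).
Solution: Substitute θ = exp(-τ)u.
Then θ_τ = exp(-τ)(u_τ - u), θ_xx = exp(-τ)u_xx; substituting and dividing by exp(-τ), the lower-order terms cancel: u_τ = 2u_xx (standard heat equation).
Data for u: u(x,0) = θ(x,0) = sin(x). The boundary conditions carry over: u(0,τ) = u(π,τ) = 0.
Separating variables: u = Σ c_n exp(-2n²τ) sin(nx). From u(x,0) = sin(x): c_1=1.
So u(x,τ) = exp(-2τ)sin(x), and θ(x,τ) = exp(-τ)u(x,τ).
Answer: θ(x, τ) = exp(-3τ)sin(x)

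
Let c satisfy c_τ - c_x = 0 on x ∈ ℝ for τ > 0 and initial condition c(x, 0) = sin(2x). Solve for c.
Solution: By characteristics (dx/dτ = -1), c(x,τ) = f(x + τ) with f = c(·, 0).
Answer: c(x, τ) = sin(2x + 2τ)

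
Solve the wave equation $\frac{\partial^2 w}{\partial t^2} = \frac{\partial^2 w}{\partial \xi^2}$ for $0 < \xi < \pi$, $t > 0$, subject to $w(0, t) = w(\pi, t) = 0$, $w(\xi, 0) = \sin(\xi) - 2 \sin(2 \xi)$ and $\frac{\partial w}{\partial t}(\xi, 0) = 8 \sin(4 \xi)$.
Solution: Using separation of variables $w = X(\xi)T(t)$:
Eigenfunctions: $\sin(n\xi)$, $n = 1, 2, 3, \ldots$
General solution: $w(\xi, t) = \sum [A_n \cos(n t) + B_n \sin(n t)] \sin(n\xi)$
From $w(\xi,0) = \sin(\xi) - 2 \sin(2 \xi)$: $A_1=1, A_2=-2$. From $w_t(\xi,0) = 8 \sin(4 \xi)$, using $w_t(\xi,0) = \sum \omega_n B_n \sin(n\xi)$ with $\omega_n = n$: $B_4 = 8/4 = 2$.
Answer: $w(\xi, t) = \sin(\xi) \cos(t) - 2 \sin(2 \xi) \cos(2 t) + 2 \sin(4 \xi) \sin(4 t)$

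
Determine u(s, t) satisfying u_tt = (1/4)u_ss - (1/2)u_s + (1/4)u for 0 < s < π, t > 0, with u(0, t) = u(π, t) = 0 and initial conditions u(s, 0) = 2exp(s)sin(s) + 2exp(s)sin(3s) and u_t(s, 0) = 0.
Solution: Substitute u = exp(s)w, i.e. w = exp(-s)u.
By the product rule, u_s = exp(s)(w_s + w), u_ss = exp(s)(w_ss + 2w_s + w), u_tt = exp(s)w_tt.
Substituting into the PDE and dividing by exp(s): w_tt = (1/4)(w_ss + 2w_s + w) - (1/2)(w_s + w) + (1/4)w.
The lower-order terms cancel, leaving the standard wave equation w_tt = (1/4)w_ss.
Initial data for w: w(s,0) = exp(-s)u(s,0) = 2sin(s) + 2sin(3s); w_t(s,0) = exp(-s)u_t(s,0) = 0. The boundary conditions carry over: w(0,t) = w(π,t) = 0.
Solve for w:
  Using separation of variables w = X(s)T(t):
  Eigenfunctions: sin(ns), n = 1, 2, 3, ...
  General solution: w(s, t) = Σ [A_n cos(n t/2) + B_n sin(n t/2)] sin(ns)
  From w(s,0) = 2sin(s) + 2sin(3s): A_1=2, A_3=2. From w_t(s,0) = 0: all B_n = 0.
Hence w(s,t) = 2sin(s)cos(t/2) + 2sin(3s)cos(3t/2).
Transform back: u(s,t) = exp(s)w(s,t).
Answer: u(s, t) = 2exp(s)sin(s)cos(t/2) + 2exp(s)sin(3s)cos(3t/2)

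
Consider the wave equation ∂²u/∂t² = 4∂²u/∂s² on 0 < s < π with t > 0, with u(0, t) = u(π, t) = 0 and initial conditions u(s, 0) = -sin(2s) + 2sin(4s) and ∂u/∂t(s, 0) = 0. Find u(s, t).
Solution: Separating variables: u = Σ [A_n cos(ω_n t) + B_n sin(ω_n t)] sin(ns), ω_n = 2n. From ICs: A_2=-1, A_4=2.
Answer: u(s, t) = -sin(2s)cos(4t) + 2sin(4s)cos(8t)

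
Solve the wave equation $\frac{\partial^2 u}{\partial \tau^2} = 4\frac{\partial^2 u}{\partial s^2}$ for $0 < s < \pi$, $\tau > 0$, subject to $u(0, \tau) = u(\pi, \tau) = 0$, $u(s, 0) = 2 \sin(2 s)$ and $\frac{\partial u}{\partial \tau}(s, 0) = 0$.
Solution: Using separation of variables $u = X(s)T(\tau)$:
Eigenfunctions: $\sin(ns)$, $n = 1, 2, 3, \ldots$
General solution: $u(s, \tau) = \sum [A_n \cos(2n \tau) + B_n \sin(2n \tau)] \sin(ns)$
From $u(s,0) = 2 \sin(2 s)$: $A_2=2$. From $u_{\tau}(s,0) = 0$: all $B_n = 0$.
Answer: $u(s, \tau) = 2 \sin(2 s) \cos(4 \tau)$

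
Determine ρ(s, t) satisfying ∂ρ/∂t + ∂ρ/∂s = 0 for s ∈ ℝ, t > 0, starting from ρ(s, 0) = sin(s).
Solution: By characteristics (ds/dt = 1), ρ(s,t) = f(s - t) with f = ρ(·, 0).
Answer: ρ(s, t) = sin(s - t)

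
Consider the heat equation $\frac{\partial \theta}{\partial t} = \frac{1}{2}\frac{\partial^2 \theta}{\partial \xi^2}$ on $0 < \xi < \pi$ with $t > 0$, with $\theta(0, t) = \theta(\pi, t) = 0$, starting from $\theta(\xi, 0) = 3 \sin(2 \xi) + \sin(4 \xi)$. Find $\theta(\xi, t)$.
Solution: Using separation of variables $\theta = X(\xi)G(t)$:
Eigenfunctions: $\sin(n\xi)$, $n = 1, 2, 3, \ldots$
General solution: $\theta(\xi, t) = \sum c_n \sin(n\xi) e^{-n^2 t/2}$
Matching $\theta(\xi,0) = 3 \sin(2 \xi) + \sin(4 \xi)$ term by term: $c_2=3, c_4=1$.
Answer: $\theta(\xi, t) = 3 e^{-2 t} \sin(2 \xi) + e^{-8 t} \sin(4 \xi)$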